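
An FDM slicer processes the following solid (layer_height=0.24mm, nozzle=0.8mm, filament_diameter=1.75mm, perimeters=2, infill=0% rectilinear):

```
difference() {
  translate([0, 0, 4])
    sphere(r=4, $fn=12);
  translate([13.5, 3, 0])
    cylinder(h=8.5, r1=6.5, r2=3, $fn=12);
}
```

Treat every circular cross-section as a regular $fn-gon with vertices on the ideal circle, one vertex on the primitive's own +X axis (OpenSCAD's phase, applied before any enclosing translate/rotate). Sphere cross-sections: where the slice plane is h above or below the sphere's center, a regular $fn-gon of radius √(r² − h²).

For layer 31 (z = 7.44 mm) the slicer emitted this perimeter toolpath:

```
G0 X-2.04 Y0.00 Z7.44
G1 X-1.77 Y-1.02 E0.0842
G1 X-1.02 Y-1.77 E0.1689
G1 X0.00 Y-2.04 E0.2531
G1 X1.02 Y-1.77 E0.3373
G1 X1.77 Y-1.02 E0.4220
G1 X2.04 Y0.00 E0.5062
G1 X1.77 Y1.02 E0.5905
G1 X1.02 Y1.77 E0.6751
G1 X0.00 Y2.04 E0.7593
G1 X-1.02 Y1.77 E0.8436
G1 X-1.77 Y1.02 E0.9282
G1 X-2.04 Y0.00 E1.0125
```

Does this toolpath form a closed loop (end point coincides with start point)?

Start point (G0): (-2.04, 0.00). End point (last G1): the path returns to the start — closed.

yes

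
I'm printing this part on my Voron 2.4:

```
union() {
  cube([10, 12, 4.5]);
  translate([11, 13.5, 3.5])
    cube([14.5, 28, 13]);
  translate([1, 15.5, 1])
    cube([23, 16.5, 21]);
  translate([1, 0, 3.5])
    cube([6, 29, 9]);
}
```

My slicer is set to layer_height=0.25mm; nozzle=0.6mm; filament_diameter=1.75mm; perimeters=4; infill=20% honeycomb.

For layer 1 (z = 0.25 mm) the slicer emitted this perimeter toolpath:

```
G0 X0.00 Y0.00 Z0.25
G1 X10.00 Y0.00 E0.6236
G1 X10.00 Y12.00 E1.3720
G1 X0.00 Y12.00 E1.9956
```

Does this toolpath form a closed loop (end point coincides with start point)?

no

Start point (G0): (0.00, 0.00). End point (last G1): the path does not return to the start — open.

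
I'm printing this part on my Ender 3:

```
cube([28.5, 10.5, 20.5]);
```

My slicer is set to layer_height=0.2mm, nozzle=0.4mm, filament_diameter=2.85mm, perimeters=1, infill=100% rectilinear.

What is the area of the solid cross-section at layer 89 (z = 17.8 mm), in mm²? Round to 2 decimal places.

299.25 mm²

At z = 17.8 mm: the cube (footprint 28.5×10.5) is included at this height (area 299.25 mm²). Overall, the cross-section is a single solid region. Net area = 299.25 mm².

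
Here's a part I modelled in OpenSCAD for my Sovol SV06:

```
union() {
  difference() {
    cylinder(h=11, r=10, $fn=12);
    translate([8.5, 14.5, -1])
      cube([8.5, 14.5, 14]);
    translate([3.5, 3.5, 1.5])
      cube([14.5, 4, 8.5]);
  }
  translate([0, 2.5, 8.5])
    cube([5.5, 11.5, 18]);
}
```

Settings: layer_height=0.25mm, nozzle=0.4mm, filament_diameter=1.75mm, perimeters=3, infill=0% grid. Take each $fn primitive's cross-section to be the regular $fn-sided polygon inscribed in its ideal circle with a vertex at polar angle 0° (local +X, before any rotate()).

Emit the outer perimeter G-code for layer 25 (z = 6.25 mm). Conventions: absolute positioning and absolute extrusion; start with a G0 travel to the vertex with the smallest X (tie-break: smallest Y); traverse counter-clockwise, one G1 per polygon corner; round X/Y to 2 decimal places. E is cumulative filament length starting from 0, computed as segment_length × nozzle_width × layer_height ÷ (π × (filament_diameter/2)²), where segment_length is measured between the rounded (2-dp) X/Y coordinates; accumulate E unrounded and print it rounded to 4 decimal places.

At z = 6.25 mm: the r=10 cylinder gives a regular 12-gon of circumradius 10 (constant along its height); the cube at (8.5, 14.5) is present — its section is the full 8.5×14.5 rectangle; the cube at (3.5, 3.5) (footprint 14.5×4) is included at this height; Subtracting the remaining from the first: starting from the r=10 cylinder, the 8.5×14.5 cube at (8.5, 14.5) misses the remaining region (no effect); the 14.5×4 cube at (3.5, 3.5) partially overlaps it — only the 17.82 mm² overlap (of its 58.00 mm²) is removed, clipping the outline — 1 connected region; the cube at (0, 2.5) does not reach this height (z outside [8.5, 26.5]); Combining (union): only the result so far is present, so the union is just that shape — 1 connected region. The outline is a single polygon with 15 vertices. Extrusion per mm of travel: 0.4 × 0.25 / (π × 0.875²) = 0.041575. Accumulating E over each segment gives final E = 2.8790.

G0 X-10.00 Y0.00 Z6.25
G1 X-8.66 Y-5.00 E0.2152
G1 X-5.00 Y-8.66 E0.4304
G1 X0.00 Y-10.00 E0.6456
G1 X5.00 Y-8.66 E0.8608
G1 X8.66 Y-5.00 E1.0760
G1 X10.00 Y0.00 E1.2912
G1 X9.06 Y3.50 E1.4419
G1 X3.50 Y3.50 E1.6731
G1 X3.50 Y7.50 E1.8394
G1 X6.16 Y7.50 E1.9500
G1 X5.00 Y8.66 E2.0182
G1 X0.00 Y10.00 E2.2334
G1 X-5.00 Y8.66 E2.4486
G1 X-8.66 Y5.00 E2.6638
G1 X-10.00 Y0.00 E2.8790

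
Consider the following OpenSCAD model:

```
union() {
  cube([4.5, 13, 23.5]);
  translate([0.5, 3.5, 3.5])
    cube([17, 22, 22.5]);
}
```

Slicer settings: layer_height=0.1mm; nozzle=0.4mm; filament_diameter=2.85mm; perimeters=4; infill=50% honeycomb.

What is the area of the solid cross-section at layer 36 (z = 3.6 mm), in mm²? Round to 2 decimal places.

At z = 3.6 mm: the cube is present — its section is the full 4.5×13 rectangle (area 58.50 mm²); the cube at (0.5, 3.5) (footprint 17×22) is included at this height (area 374.00 mm²); Combining (union): the regions partially overlap — summed areas 432.50 mm² minus the doubly-counted overlap 38.00 mm² gives 394.50 mm² — area = 394.50 mm². Overall, the cross-section is a single solid region. Net area = 394.50 mm².

394.50 mm²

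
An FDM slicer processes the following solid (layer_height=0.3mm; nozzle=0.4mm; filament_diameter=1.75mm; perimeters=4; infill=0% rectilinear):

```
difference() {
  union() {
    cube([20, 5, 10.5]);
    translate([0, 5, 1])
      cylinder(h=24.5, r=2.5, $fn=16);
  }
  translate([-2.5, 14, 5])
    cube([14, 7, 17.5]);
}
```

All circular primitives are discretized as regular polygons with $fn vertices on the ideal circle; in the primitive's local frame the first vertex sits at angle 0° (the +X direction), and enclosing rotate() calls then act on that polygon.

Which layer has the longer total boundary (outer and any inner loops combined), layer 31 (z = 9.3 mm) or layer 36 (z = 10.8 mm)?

layer 31 (z = 9.3 mm)

Layer 31 (z = 9.3): the 20×5 cube contributes its full rectangle (perimeter 50.00 mm); the r=2.5 cylinder at (0, 5) contributes a regular 16-gon of circumradius 2.5 (perimeter = 2·16·2.500·sin(180°/16) = 15.61 mm); Merging all regions: the regions partially overlap (shared area 4.78 mm²), so the edge portions inside another operand are dropped and the merged outline is re-measured after clipping — boundary = 56.71 mm; the cube at (-2.5, 14) (footprint 14×7) is included at this height (perimeter 42.00 mm); After the difference (first − rest): starting from the result so far, the 14×7 cube at (-2.5, 14) misses the remaining region (no effect) — boundary = 56.71 mm. So its perimeter = 56.71 mm. Layer 36 (z = 10.8): the cube is absent (z outside [0, 10.5]); the r=2.5 cylinder at (0, 5) gives a regular 16-gon of circumradius 2.5 (constant along its height) (perimeter = 2·16·2.500·sin(180°/16) = 15.61 mm); Taking the union: only the r=2.5 cylinder at (0, 5) is present, so the union is just that shape — boundary = 15.61 mm; the cube at (-2.5, 14) is present — its section is the full 14×7 rectangle (perimeter 42.00 mm); Subtracting the remaining from the first: starting from the result so far, the 14×7 cube at (-2.5, 14) misses the remaining region (no effect) — boundary = 15.61 mm. So its perimeter = 15.61 mm. Layer 31 is larger (56.71 vs 15.61 mm).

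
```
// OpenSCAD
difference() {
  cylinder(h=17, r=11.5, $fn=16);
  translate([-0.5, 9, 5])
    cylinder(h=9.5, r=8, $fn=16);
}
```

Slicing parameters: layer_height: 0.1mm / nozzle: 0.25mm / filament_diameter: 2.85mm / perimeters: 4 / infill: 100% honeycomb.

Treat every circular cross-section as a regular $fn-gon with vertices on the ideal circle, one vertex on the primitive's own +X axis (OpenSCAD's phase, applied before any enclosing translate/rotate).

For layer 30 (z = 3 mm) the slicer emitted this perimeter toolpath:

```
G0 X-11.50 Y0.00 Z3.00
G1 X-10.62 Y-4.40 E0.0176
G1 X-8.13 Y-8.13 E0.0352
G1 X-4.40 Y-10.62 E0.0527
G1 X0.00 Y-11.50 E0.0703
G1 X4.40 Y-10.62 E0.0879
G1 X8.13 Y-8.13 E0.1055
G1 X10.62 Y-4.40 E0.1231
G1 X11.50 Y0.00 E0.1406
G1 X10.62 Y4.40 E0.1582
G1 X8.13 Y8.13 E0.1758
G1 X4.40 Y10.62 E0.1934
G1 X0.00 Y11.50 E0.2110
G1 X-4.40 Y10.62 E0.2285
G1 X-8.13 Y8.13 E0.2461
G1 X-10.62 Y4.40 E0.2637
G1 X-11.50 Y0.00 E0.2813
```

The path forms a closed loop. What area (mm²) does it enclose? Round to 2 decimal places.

Apply the shoelace formula to the sequence of (X, Y) vertices; enclosed area = 404.67 mm².

404.67 mm²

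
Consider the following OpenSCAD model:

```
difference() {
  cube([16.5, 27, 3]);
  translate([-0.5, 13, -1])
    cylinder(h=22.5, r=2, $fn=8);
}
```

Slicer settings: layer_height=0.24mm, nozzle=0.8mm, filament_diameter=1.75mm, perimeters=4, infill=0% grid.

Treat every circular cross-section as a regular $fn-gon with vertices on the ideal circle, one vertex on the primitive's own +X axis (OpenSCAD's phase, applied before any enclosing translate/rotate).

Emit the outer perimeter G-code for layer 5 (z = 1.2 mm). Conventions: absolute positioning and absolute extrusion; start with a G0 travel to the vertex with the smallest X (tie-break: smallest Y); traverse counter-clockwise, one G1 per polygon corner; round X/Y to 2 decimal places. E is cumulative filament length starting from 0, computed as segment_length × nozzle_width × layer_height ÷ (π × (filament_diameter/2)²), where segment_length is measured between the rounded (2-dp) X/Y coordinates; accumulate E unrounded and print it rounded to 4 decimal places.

At z = 1.2 mm: the 16.5×27 cube contributes its full rectangle; the r=2 cylinder at (-0.5, 13) contributes a regular 8-gon of circumradius 2; Subtracting the remaining from the first: starting from the 16.5×27 cube, the r=2 cylinder at (-0.5, 13) partially overlaps it — only the 3.76 mm² overlap (of its 11.31 mm²) is removed, clipping the outline — 1 connected region. The outline is a single polygon with 9 vertices. Extrusion per mm of travel: 0.8 × 0.24 / (π × 0.875²) = 0.079824. Accumulating E over each segment gives final E = 7.0604.

G0 X0.00 Y0.00 Z1.20
G1 X16.50 Y0.00 E1.3171
G1 X16.50 Y27.00 E3.4724
G1 X0.00 Y27.00 E4.7895
G1 X0.00 Y14.79 E5.7641
G1 X0.91 Y14.41 E5.8428
G1 X1.50 Y13.00 E5.9648
G1 X0.91 Y11.59 E6.0869
G1 X0.00 Y11.21 E6.1656
G1 X0.00 Y0.00 E7.0604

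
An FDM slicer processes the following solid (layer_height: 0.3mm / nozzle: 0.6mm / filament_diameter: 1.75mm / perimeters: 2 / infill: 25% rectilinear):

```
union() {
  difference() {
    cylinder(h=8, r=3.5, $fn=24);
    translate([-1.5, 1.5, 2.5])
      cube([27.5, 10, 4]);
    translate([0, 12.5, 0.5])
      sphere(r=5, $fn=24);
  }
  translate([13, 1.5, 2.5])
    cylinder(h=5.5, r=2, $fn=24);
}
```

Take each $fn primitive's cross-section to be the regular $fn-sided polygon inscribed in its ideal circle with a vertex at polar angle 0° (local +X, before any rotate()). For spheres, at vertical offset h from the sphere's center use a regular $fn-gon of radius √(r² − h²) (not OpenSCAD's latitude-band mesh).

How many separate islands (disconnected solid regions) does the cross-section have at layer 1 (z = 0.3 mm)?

1

At z = 0.3 mm: the r=3.5 cylinder gives a regular 24-gon of circumradius 3.5 (constant along its height); the cube at (-1.5, 1.5) is absent (z outside [2.5, 6.5]); the r=5 sphere at (0, 12.5) contributes a regular 24-gon of circumradius √(5²−0.2²) = 4.996; After the difference (first − rest): starting from the r=3.5 cylinder, the r=5 sphere at (0, 12.5) misses the remaining region (no effect) — 1 connected region; the cylinder at (13, 1.5) is not intersected at this z (z outside [2.5, 8]); Combining (union): only the result so far is present, so the union is just that shape — 1 connected region. Overall, the cross-section is a single solid region. Island count = 1.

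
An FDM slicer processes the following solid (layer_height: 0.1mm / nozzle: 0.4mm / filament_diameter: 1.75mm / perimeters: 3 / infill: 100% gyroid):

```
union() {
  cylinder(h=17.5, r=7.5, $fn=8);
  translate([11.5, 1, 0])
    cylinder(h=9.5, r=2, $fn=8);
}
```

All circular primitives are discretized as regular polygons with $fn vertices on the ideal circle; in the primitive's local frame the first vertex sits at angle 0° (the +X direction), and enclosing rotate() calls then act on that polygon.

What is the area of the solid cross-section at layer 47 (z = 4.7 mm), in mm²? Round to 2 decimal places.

170.41 mm²

At z = 4.7 mm: the cylinder: section is a regular 8-gon, circumradius r=7.5 (area = (8/2)·7.500²·sin(360°/8) = 159.10 mm²); the r=2 cylinder at (11.5, 1) gives a regular 8-gon of circumradius 2 (constant along its height) (area = (8/2)·2.000²·sin(360°/8) = 11.31 mm²); Merging all regions: the 2 present regions are separate (no shared area or edge), so areas and boundary lengths simply add and each stays a separate island — area = 170.41 mm². Overall, the cross-section has 2 separate islands. Net area = 170.41 mm².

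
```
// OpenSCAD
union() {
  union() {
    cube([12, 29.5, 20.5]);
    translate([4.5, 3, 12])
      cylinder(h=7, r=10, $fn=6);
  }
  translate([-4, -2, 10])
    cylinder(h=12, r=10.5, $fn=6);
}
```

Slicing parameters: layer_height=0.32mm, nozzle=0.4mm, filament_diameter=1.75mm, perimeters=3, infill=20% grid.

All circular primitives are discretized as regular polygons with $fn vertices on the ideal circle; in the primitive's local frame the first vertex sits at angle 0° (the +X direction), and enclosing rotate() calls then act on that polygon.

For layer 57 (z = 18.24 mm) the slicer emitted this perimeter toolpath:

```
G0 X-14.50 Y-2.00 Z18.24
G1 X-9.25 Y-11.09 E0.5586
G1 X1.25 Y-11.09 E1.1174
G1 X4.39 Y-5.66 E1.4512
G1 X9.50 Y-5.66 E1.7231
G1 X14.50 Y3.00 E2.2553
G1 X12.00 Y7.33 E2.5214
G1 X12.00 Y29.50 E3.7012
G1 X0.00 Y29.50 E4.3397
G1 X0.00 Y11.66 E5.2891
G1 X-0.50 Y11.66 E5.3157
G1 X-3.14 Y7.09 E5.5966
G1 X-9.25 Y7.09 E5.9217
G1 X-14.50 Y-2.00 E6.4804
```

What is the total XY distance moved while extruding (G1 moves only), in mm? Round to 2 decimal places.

121.77 mm

Sum the Euclidean lengths of each G1 segment: total = 121.77 mm.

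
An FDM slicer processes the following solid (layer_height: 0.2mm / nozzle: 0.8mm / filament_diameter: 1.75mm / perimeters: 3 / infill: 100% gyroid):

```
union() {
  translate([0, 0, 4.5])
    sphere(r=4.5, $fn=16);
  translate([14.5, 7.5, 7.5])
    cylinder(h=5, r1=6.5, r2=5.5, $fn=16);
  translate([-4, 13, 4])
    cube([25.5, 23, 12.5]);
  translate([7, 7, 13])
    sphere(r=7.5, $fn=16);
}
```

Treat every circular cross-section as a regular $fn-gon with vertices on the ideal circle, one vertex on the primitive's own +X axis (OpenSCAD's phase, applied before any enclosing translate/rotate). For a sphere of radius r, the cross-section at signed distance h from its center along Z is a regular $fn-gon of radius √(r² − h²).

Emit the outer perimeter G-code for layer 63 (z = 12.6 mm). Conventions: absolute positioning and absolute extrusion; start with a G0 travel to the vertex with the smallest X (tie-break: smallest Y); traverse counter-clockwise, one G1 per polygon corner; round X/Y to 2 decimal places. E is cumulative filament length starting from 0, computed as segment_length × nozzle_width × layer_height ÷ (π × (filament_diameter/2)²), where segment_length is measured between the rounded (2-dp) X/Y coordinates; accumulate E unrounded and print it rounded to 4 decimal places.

At z = 12.6 mm: the sphere is not intersected at this z (|z−center|=8.100 > r=4.5); the cone at (14.5, 7.5) does not reach this height (z outside [7.5, 12.5]); the 25.5×23 cube at (-4, 13) contributes its full rectangle; the r=7.5 sphere at (7, 7) contributes a regular 16-gon of circumradius √(7.5²−0.4²) = 7.489; Taking the union: the regions partially overlap (shared area 8.17 mm²), so overlapping operands fuse into one piece — 1 connected region. The outline is a single polygon with 19 vertices. Extrusion per mm of travel: 0.8 × 0.2 / (π × 0.875²) = 0.066520. Accumulating E over each segment gives final E = 8.3909.

G0 X-4.00 Y13.00 Z12.60
G1 X2.76 Y13.00 E0.4497
G1 X1.70 Y12.30 E0.5342
G1 X0.08 Y9.87 E0.7284
G1 X-0.49 Y7.00 E0.9231
G1 X0.08 Y4.13 E1.1177
G1 X1.70 Y1.70 E1.3120
G1 X4.13 Y0.08 E1.5063
G1 X7.00 Y-0.49 E1.7009
G1 X9.87 Y0.08 E1.8956
G1 X12.30 Y1.70 E2.0898
G1 X13.92 Y4.13 E2.2841
G1 X14.49 Y7.00 E2.4787
G1 X13.92 Y9.87 E2.6734
G1 X12.30 Y12.30 E2.8677
G1 X11.24 Y13.00 E2.9522
G1 X21.50 Y13.00 E3.6347
G1 X21.50 Y36.00 E5.1646
G1 X-4.00 Y36.00 E6.8609
G1 X-4.00 Y13.00 E8.3909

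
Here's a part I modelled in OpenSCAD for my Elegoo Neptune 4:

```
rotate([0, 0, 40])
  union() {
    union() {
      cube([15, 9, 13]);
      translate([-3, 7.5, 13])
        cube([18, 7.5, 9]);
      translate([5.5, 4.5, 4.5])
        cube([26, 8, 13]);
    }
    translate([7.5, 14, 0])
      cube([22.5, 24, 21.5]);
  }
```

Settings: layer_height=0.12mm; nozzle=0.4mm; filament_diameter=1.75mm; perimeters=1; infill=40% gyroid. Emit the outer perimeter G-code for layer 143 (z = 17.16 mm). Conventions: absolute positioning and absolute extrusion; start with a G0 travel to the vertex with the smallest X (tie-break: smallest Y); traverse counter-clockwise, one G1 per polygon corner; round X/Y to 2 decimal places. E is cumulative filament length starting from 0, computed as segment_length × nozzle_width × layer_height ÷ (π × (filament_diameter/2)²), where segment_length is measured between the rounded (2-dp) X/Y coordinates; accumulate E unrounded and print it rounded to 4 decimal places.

G0 X-18.68 Y33.93 Z17.16
G1 X-3.90 Y16.31 E0.4590
G1 X-11.94 Y9.56 E0.6684
G1 X-7.12 Y3.82 E0.8180
G1 X-0.61 Y9.28 E0.9876
G1 X1.32 Y6.98 E1.0475
G1 X21.24 Y23.70 E1.5665
G1 X16.10 Y29.82 E1.7260
G1 X3.46 Y19.22 E2.0552
G1 X2.49 Y20.37 E2.0852
G1 X13.98 Y30.01 E2.3845
G1 X-1.44 Y48.39 E2.8633
G1 X-18.68 Y33.93 E3.3123

At z = 17.16 mm: the cube is not intersected at this z (z outside [0, 13]); the cube at (-3, 7.5) is present — its section is the full 18×7.5 rectangle; the cube at (5.5, 4.5) (footprint 26×8) is included at this height; Combining (union): the regions partially overlap (shared area 47.50 mm²), so overlapping operands fuse into one piece — 1 connected region; the cube at (7.5, 14) (footprint 22.5×24) is included at this height; Taking the union: the regions partially overlap (shared area 7.50 mm²), so overlapping operands fuse into one piece — 1 connected region; (rotated 40° about Z; rotation is an isometry so areas/perimeters/island counts are preserved). The outline is a single polygon with 12 vertices. Extrusion per mm of travel: 0.4 × 0.12 / (π × 0.875²) = 0.019956. Accumulating E over each segment gives final E = 3.3123.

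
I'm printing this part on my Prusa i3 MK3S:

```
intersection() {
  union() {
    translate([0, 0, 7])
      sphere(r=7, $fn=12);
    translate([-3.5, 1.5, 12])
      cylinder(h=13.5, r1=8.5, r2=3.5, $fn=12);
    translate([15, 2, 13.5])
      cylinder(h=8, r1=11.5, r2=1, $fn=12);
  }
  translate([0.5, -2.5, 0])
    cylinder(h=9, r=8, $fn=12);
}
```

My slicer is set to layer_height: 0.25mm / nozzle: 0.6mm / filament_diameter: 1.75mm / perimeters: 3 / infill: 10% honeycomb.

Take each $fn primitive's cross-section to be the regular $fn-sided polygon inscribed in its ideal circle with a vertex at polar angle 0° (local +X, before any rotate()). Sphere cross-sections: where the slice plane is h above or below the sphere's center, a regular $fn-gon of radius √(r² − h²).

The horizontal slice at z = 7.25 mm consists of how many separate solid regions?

At z = 7.25 mm: the r=7 sphere slices to a regular 12-gon of circumradius 6.996 (√(r²−h²) with h=0.25 from center); the cone at (-3.5, 1.5) is not intersected at this z (z outside [12, 25.5]); the cone at (15, 2) does not reach this height (z outside [13.5, 21.5]); Merging all regions: only the r=7 sphere is present, so the union is just that shape — 1 connected region; the cylinder at (0.5, -2.5): section is a regular 12-gon, circumradius r=8; After intersecting: the r=8 cylinder at (0.5, -2.5) partially overlaps the result so far; clipping to the common part keeps 129.33 mm² — 1 connected region. The result has 1 disconnected region.

1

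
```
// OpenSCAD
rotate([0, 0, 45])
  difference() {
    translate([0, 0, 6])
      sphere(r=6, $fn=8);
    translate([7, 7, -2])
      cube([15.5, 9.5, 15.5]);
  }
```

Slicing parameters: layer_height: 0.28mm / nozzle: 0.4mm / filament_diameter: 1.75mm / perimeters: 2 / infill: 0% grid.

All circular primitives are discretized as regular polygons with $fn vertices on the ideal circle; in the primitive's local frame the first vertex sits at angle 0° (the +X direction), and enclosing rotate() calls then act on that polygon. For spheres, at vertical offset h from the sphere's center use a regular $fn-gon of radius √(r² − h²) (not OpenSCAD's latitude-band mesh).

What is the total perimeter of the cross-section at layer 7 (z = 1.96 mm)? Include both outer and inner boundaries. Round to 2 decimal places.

At z = 1.96 mm: the sphere: section is a regular 8-gon, circumradius = √(r²−h²) = √(6²−4.04²) = 4.436 (perimeter = 2·8·4.436·sin(180°/8) = 27.16 mm); the cube at (7, 7) is present — its section is the full 15.5×9.5 rectangle (perimeter 50.00 mm); After the difference (first − rest): starting from the r=6 sphere, the 15.5×9.5 cube at (7, 7) misses the remaining region (no effect) — boundary = 27.16 mm; (rotated 45° about Z; rotation is an isometry so areas/perimeters/island counts are preserved). Overall, the cross-section is a single solid region. Total boundary length (outer) = 27.16 mm.

27.16 mm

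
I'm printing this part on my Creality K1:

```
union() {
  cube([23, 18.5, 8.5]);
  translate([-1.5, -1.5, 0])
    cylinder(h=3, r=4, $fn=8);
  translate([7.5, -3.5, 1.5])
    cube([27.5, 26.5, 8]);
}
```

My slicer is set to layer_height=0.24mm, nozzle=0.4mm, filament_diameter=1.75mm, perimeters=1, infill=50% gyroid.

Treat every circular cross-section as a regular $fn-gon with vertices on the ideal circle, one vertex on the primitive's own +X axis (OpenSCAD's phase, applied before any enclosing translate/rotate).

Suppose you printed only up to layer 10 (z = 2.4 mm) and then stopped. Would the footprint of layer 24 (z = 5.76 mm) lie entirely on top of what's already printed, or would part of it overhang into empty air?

Compare the two slices. At z = 2.4: the cube is present — its section is the full 23×18.5 rectangle (area 425.50 mm²); the cylinder at (-1.5, -1.5): section is a regular 8-gon, circumradius r=4 (area = (8/2)·4.000²·sin(360°/8) = 45.25 mm²); the 27.5×26.5 cube at (7.5, -3.5) contributes its full rectangle (area 728.75 mm²); Combining (union): the regions partially overlap — summed areas 1199.50 mm² minus the doubly-counted overlap 289.25 mm² gives 910.26 mm² — area = 910.26 mm². At z = 5.76: the cube (footprint 23×18.5) is included at this height (area 425.50 mm²); the cylinder at (-1.5, -1.5) is absent (z outside [0, 3]); the cube at (7.5, -3.5) is present — its section is the full 27.5×26.5 rectangle (area 728.75 mm²); Taking the union: the regions partially overlap — summed areas 1154.25 mm² minus the doubly-counted overlap 286.75 mm² gives 867.50 mm² — area = 867.50 mm². Checking containment: the cross-section at z = 5.76 is a subset of the cross-section at z = 2.4.

entirely on top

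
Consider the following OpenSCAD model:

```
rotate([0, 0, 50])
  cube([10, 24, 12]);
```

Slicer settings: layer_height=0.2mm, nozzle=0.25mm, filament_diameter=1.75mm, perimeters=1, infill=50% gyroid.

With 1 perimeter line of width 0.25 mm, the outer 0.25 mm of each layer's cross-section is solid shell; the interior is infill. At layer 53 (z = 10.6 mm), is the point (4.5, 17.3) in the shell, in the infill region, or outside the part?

At z = 10.6 mm: the cube is present — its section is the full 10×24 rectangle; (rotated 50° about Z; rotation is an isometry so areas/perimeters/island counts are preserved). Overall, the cross-section is a single solid region. Undo the 50° rotation: the query point maps to (16.145, 7.673) in the un-rotated model frame. The nearest boundary edge runs (10.00, 0.00)→(10.00, 24.00); distance from the point to it = 6.15 mm. The point is not inside any of the regions above, so it lies outside the cross-section (6.15 mm from the nearest boundary).

outside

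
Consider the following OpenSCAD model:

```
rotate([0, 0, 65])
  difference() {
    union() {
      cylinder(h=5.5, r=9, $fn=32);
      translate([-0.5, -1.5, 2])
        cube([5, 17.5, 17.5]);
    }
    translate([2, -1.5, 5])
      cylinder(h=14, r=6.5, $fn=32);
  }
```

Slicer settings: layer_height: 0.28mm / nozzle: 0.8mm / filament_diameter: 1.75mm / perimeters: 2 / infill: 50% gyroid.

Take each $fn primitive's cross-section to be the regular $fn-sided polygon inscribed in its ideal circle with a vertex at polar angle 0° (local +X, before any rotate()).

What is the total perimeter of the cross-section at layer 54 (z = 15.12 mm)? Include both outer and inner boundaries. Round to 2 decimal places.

33.13 mm

At z = 15.12 mm: the cylinder is not intersected at this z (z outside [0, 5.5]); the cube at (-0.5, -1.5) is present — its section is the full 5×17.5 rectangle (perimeter 45.00 mm); Combining (union): only the 5×17.5 cube at (-0.5, -1.5) is present, so the union is just that shape — boundary = 45.00 mm; the r=6.5 cylinder at (2, -1.5) gives a regular 32-gon of circumradius 6.5 (constant along its height) (perimeter = 2·32·6.500·sin(180°/32) = 40.78 mm); After the difference (first − rest): starting from the result so far, the r=6.5 cylinder at (2, -1.5) partially overlaps it — only the 31.57 mm² overlap (of its 131.88 mm²) is removed, clipping the outline — boundary = 33.13 mm; (rotated 65° about Z; rotation is an isometry so areas/perimeters/island counts are preserved). Overall, the cross-section is a single solid region. Total boundary length (outer) = 33.13 mm.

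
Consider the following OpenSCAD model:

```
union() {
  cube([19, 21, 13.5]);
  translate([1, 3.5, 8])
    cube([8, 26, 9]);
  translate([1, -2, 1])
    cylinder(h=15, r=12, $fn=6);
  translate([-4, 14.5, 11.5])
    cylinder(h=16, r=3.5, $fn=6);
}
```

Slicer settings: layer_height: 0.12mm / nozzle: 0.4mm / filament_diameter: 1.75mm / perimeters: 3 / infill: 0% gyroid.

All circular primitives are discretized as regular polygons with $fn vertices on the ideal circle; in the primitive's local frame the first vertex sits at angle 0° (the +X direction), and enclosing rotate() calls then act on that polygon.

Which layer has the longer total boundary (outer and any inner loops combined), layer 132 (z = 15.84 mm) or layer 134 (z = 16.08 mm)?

layer 132 (z = 15.84 mm)

Layer 132 (z = 15.84): the cube is absent (z outside [0, 13.5]); the cube at (1, 3.5) (footprint 8×26) is included at this height (perimeter 68.00 mm); the r=12 cylinder at (1, -2) contributes a regular 6-gon of circumradius 12 (perimeter = 2·6·12.000·sin(180°/6) = 72.00 mm); the r=3.5 cylinder at (-4, 14.5) contributes a regular 6-gon of circumradius 3.5 (perimeter = 2·6·3.500·sin(180°/6) = 21.00 mm); Taking the union: the regions partially overlap (shared area 35.67 mm²), so the edge portions inside another operand are dropped and the merged outline is re-measured after clipping — boundary = 136.68 mm. So its perimeter = 136.68 mm. Layer 134 (z = 16.08): the cube does not reach this height (z outside [0, 13.5]); the 8×26 cube at (1, 3.5) contributes its full rectangle (perimeter 68.00 mm); the cylinder at (1, -2) is absent (z outside [1, 16]); the cylinder at (-4, 14.5): section is a regular 6-gon, circumradius r=3.5 (perimeter = 2·6·3.500·sin(180°/6) = 21.00 mm); Merging all regions: the 2 present regions are separate (no shared area or edge), so areas and boundary lengths simply add and each stays a separate island — boundary = 89.00 mm. So its perimeter = 89.00 mm. Layer 132 is larger (136.68 vs 89.00 mm).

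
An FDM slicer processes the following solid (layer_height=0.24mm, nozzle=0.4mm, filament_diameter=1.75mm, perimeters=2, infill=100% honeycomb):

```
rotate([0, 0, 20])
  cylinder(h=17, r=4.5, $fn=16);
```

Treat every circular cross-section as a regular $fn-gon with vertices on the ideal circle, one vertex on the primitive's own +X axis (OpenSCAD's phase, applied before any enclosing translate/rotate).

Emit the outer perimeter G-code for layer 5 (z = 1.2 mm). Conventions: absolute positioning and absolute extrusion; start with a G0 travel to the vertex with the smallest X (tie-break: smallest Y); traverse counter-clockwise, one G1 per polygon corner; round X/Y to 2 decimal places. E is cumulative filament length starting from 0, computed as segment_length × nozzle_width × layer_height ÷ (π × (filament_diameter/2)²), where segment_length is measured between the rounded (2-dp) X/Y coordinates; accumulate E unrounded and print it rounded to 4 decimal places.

At z = 1.2 mm: the r=4.5 cylinder contributes a regular 16-gon of circumradius 4.5; (whole slice rotated 20° about Z — lengths, areas and connectivity unchanged). The outline is a single polygon with 16 vertices. Extrusion per mm of travel: 0.4 × 0.24 / (π × 0.875²) = 0.039912. Accumulating E over each segment gives final E = 1.1218.

G0 X-4.50 Y0.20 Z1.20
G1 X-4.23 Y-1.54 E0.0703
G1 X-3.32 Y-3.04 E0.1403
G1 X-1.90 Y-4.08 E0.2106
G1 X-0.20 Y-4.50 E0.2804
G1 X1.54 Y-4.23 E0.3507
G1 X3.04 Y-3.32 E0.4207
G1 X4.08 Y-1.90 E0.4910
G1 X4.50 Y-0.20 E0.5609
G1 X4.23 Y1.54 E0.6312
G1 X3.32 Y3.04 E0.7012
G1 X1.90 Y4.08 E0.7714
G1 X0.20 Y4.50 E0.8413
G1 X-1.54 Y4.23 E0.9116
G1 X-3.04 Y3.32 E0.9816
G1 X-4.08 Y1.90 E1.0519
G1 X-4.50 Y0.20 E1.1218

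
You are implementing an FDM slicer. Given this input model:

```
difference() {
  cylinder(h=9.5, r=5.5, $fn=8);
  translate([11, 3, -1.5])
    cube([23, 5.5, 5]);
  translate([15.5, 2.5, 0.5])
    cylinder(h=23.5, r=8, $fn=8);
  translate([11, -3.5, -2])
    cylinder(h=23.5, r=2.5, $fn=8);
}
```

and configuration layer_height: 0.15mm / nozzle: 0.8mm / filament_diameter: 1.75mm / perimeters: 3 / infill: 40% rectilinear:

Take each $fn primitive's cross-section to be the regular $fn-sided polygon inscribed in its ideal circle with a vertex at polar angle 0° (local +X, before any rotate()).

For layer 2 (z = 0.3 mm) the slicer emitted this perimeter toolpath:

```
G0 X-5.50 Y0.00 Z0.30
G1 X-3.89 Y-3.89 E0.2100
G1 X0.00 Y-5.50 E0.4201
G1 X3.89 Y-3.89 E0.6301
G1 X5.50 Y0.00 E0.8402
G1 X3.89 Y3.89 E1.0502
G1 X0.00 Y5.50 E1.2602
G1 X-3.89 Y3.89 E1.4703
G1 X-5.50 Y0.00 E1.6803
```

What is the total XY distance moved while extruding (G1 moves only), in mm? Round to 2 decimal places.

33.68 mm

Sum the Euclidean lengths of each G1 segment: total = 33.68 mm.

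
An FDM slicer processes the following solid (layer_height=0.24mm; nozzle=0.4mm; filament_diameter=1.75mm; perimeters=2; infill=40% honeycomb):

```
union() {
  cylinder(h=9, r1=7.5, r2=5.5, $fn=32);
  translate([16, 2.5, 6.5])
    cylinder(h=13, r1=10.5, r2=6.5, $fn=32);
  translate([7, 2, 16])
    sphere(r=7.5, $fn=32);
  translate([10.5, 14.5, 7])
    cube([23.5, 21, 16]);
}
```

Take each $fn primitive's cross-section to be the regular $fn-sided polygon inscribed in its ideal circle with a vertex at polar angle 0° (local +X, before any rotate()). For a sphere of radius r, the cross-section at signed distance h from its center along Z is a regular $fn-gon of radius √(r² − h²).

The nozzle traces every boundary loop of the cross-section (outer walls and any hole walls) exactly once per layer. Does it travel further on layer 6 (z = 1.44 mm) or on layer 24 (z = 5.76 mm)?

layer 6 (z = 1.44 mm)

Layer 6 (z = 1.44): the cone (r1=7.5→r2=5.5) has section circumradius 7.180 here — a regular 32-gon (perimeter = 2·32·7.180·sin(180°/32) = 45.04 mm); the cone at (16, 2.5) does not reach this height (z outside [6.5, 19.5]); the sphere at (7, 2) does not reach this height (|z−center|=14.560 > r=7.5); the cube at (10.5, 14.5) is not intersected at this z (z outside [7, 23]); Taking the union: only the cone is present, so the union is just that shape — boundary = 45.04 mm. So its perimeter = 45.04 mm. Layer 24 (z = 5.76): the cone (r1=7.5→r2=5.5) has section circumradius 6.220 here — a regular 32-gon (perimeter = 2·32·6.220·sin(180°/32) = 39.02 mm); the cone at (16, 2.5) is absent (z outside [6.5, 19.5]); the sphere at (7, 2) is not intersected at this z (|z−center|=10.240 > r=7.5); the cube at (10.5, 14.5) is not intersected at this z (z outside [7, 23]); Taking the union: only the cone is present, so the union is just that shape — boundary = 39.02 mm. So its perimeter = 39.02 mm. Layer 6 is larger (45.04 vs 39.02 mm).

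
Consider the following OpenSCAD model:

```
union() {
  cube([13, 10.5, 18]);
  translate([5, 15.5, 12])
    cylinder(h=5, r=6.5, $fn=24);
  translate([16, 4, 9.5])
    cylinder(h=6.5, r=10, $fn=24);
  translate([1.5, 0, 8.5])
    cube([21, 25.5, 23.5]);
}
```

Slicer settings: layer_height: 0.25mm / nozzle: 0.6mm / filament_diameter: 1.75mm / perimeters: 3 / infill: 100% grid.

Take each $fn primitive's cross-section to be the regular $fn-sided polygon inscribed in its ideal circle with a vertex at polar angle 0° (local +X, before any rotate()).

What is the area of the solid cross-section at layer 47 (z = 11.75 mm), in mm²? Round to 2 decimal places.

659.86 mm²

At z = 11.75 mm: the cube (footprint 13×10.5) is included at this height (area 136.50 mm²); the cylinder at (5, 15.5) does not reach this height (z outside [12, 17]); the cylinder at (16, 4): section is a regular 24-gon, circumradius r=10 (area = (24/2)·10.000²·sin(360°/24) = 310.58 mm²); the cube at (1.5, 0) (footprint 21×25.5) is included at this height (area 535.50 mm²); Combining (union): the regions partially overlap — summed areas 982.58 mm² minus the doubly-counted overlap 322.72 mm² gives 659.86 mm² — area = 659.86 mm². Overall, the cross-section is a single solid region. Net area = 659.86 mm².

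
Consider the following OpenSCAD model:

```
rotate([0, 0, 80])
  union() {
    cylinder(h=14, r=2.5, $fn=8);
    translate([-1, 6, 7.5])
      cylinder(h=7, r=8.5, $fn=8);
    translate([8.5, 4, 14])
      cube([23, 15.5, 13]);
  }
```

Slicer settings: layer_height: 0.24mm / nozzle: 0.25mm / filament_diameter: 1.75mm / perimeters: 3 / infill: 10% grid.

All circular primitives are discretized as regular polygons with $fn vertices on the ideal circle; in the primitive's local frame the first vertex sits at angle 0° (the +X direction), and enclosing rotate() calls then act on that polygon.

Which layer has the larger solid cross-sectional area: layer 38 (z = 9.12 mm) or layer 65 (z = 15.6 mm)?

layer 65 (z = 15.6 mm)

Layer 38 (z = 9.12): the cylinder: section is a regular 8-gon, circumradius r=2.5 (area = (8/2)·2.500²·sin(360°/8) = 17.68 mm²); the r=8.5 cylinder at (-1, 6) gives a regular 8-gon of circumradius 8.5 (constant along its height) (area = (8/2)·8.500²·sin(360°/8) = 204.35 mm²); the cube at (8.5, 4) is absent (z outside [14, 27]); Taking the union: the regions partially overlap — summed areas 222.03 mm² minus the doubly-counted overlap 16.80 mm² gives 205.23 mm² — area = 205.23 mm²; (whole slice rotated 80° about Z — lengths, areas and connectivity unchanged). So its area = 205.23 mm². Layer 65 (z = 15.6): the cylinder does not reach this height (z outside [0, 14]); the cylinder at (-1, 6) is absent (z outside [7.5, 14.5]); the 23×15.5 cube at (8.5, 4) contributes its full rectangle (area 356.50 mm²); Merging all regions: only the 23×15.5 cube at (8.5, 4) is present, so the union is just that shape — area = 356.50 mm²; (rotated 80° about Z; rotation is an isometry so areas/perimeters/island counts are preserved). So its area = 356.50 mm². Layer 65 is larger (356.50 vs 205.23 mm²).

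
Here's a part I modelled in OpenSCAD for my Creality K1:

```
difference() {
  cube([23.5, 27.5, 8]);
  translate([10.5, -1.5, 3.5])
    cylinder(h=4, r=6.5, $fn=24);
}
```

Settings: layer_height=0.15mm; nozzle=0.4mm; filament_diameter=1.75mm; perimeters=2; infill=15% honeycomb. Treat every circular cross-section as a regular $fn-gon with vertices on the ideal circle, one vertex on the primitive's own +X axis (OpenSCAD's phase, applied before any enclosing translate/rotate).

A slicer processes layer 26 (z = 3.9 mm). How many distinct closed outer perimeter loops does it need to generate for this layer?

At z = 3.9 mm: the cube (footprint 23.5×27.5) is included at this height; the r=6.5 cylinder at (10.5, -1.5) gives a regular 24-gon of circumradius 6.5 (constant along its height); After the difference (first − rest): starting from the 23.5×27.5 cube, the r=6.5 cylinder at (10.5, -1.5) partially overlaps it — only the 46.41 mm² overlap (of its 131.22 mm²) is removed, clipping the outline — 1 connected region. The result has 1 disconnected region.

1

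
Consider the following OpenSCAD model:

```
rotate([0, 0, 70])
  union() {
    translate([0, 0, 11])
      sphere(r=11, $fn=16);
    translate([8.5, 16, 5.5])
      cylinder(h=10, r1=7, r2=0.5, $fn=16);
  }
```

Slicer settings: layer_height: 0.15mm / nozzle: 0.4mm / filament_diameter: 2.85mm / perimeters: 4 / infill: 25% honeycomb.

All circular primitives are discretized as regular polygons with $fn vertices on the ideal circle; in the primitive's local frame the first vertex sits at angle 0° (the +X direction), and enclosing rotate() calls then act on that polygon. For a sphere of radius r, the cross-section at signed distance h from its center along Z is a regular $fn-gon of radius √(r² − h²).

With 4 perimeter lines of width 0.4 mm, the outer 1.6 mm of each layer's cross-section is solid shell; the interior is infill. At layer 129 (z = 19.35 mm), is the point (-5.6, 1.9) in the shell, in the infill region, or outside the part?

shell

At z = 19.35 mm: the r=11 sphere slices to a regular 16-gon of circumradius 7.161 (√(r²−h²) with h=8.35 from center); the cone at (8.5, 16) is absent (z outside [5.5, 15.5]); Merging all regions: only the r=11 sphere is present, so the union is just that shape — 1 connected region; (whole slice rotated 70° about Z — lengths, areas and connectivity unchanged). Overall, the cross-section is a single solid region. Undo the 70° rotation: the query point maps to (-0.130, 5.912) in the un-rotated model frame. The nearest boundary edge runs (0.00, 7.16)→(-2.74, 6.62); distance from the point to it = 1.20 mm. The point is inside the cross-section, 1.20 mm from the nearest boundary — within the 1.6 mm shell band (4 × 0.4).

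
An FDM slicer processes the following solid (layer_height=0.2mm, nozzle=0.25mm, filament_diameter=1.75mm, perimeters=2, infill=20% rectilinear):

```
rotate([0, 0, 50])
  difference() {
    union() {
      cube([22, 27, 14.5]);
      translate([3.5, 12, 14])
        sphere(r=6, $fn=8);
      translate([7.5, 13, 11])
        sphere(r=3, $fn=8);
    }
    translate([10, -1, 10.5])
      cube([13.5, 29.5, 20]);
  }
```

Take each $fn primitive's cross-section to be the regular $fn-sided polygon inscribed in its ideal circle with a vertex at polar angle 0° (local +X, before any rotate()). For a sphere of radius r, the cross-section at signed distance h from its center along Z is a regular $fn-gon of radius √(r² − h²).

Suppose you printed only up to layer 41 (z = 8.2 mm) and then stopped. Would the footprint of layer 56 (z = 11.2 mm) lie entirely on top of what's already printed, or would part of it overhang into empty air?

Compare the two slices. At z = 8.2: the 22×27 cube contributes its full rectangle (area 594.00 mm²); the r=6 sphere at (3.5, 12) slices to a regular 8-gon of circumradius 1.536 (√(r²−h²) with h=5.8 from center) (area = (8/2)·1.536²·sin(360°/8) = 6.68 mm²); the r=3 sphere at (7.5, 13) contributes a regular 8-gon of circumradius √(3²−2.8²) = 1.077 (area = (8/2)·1.077²·sin(360°/8) = 3.28 mm²); Taking the union: the regions partially overlap — summed areas 603.96 mm² minus the doubly-counted overlap 9.96 mm² gives 594.00 mm² — area = 594.00 mm²; the cube at (10, -1) is absent (z outside [10.5, 30.5]); Subtracting the remaining from the first: none of the subtracted shapes is present at this height, so the result so far is unchanged — area = 594.00 mm²; (rotated 50° about Z; rotation is an isometry so areas/perimeters/island counts are preserved). At z = 11.2: the cube is present — its section is the full 22×27 rectangle (area 594.00 mm²); the r=6 sphere at (3.5, 12) contributes a regular 8-gon of circumradius √(6²−2.8²) = 5.307 (area = (8/2)·5.307²·sin(360°/8) = 79.65 mm²); the sphere at (7.5, 13): section is a regular 8-gon, circumradius = √(r²−h²) = √(3²−0.2²) = 2.993 (area = (8/2)·2.993²·sin(360°/8) = 25.34 mm²); Combining (union): the regions partially overlap — summed areas 698.99 mm² minus the doubly-counted overlap 97.24 mm² gives 601.75 mm² — area = 601.75 mm²; the cube at (10, -1) is present — its section is the full 13.5×29.5 rectangle (area 398.25 mm²); After the difference (first − rest): starting from that combined region (601.75 mm²), the 13.5×29.5 cube at (10, -1) partially overlaps it — only the 324.00 mm² overlap (of its 398.25 mm²) is removed, clipping the outline — area = 277.75 mm²; (rotated 50° about Z; rotation is an isometry so areas/perimeters/island counts are preserved). Checking containment: at z = 11.2 the cross-section extends beyond the z = 8.2 cross-section by about 7.75 mm².

part overhangs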